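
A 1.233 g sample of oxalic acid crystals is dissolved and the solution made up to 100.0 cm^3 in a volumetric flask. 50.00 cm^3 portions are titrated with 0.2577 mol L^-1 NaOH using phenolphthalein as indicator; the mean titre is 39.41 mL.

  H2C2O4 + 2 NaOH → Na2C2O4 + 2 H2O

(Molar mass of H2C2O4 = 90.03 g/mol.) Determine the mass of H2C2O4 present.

0.9143 g

n(NaOH) per titration = 0.03941 × 0.2577 = 0.01016 mol
From the 1:2 ratio, n(H2C2O4) in each aliquot = 1/2 × 0.01016 = 5.078 × 10^-3 mol
n(H2C2O4) in the whole flask = 5.078 × 10^-3 × 100.0/50.00 = 0.01016 mol
mass of H2C2O4 = 0.01016 × 90.03 = 0.9143 g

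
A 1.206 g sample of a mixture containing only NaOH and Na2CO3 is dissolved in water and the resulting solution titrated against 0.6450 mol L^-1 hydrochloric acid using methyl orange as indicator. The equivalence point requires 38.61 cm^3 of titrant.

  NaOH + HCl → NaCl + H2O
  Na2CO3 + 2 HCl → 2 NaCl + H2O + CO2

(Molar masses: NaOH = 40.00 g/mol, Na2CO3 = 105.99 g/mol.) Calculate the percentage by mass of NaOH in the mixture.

29.03 %

n(HCl) = 0.03861 × 0.6450 = 0.02490 mol
Let x = n(NaOH), y = n(Na2CO3).
Titrant: 1x + 2y = 0.02490;  mass: 40.00x + 105.99y = 1.206
Solving, x = 8.754 × 10^-3 mol, y = 8.075 × 10^-3 mol
mass of NaOH = 8.754 × 10^-3 × 40.00 = 0.3502 g
% NaOH = 0.3502 / 1.206 × 100 = 29.03 %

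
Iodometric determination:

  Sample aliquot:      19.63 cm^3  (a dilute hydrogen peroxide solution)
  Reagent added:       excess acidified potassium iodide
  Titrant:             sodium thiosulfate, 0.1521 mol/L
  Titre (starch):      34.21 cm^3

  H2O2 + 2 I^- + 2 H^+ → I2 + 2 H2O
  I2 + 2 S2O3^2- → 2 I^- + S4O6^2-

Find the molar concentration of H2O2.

0.1325 mol/L

n(S2O3^2-) = 0.03421 × 0.1521 = 5.203 × 10^-3 mol
n(I2) = n(S2O3^2-)/2 = 2.602 × 10^-3 mol
n(H2O2) in the aliquot = 2.602 × 10^-3 mol (1:1 ratio)
[H2O2] = 2.602 × 10^-3 / 0.01963 = 0.1325 mol/L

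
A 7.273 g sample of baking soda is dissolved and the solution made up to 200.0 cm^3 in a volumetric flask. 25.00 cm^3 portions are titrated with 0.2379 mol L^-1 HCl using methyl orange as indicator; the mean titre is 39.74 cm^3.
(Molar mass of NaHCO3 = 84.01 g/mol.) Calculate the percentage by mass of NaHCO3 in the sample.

87.36 %

NaHCO3 + HCl → NaCl + H2O + CO2
n(HCl) per titration = 0.03974 × 0.2379 = 9.454 × 10^-3 mol
n(NaHCO3) in each aliquot = 9.454 × 10^-3 mol (1:1 ratio)
n(NaHCO3) in the whole flask = 9.454 × 10^-3 × 200.0/25.00 = 0.07563 mol
mass of NaHCO3 = 0.07563 × 84.01 = 6.354 g
% NaHCO3 = 6.354 / 7.273 × 100 = 87.36 %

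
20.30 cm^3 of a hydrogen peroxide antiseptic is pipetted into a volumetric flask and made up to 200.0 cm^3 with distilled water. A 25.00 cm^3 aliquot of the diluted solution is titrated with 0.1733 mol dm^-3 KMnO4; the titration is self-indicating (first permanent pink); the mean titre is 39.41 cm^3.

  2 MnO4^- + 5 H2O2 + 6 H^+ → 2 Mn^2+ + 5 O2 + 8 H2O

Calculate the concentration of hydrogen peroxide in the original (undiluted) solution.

6.729 mol/L

n(KMnO4) = 0.03941 × 0.1733 = 6.830 × 10^-3 mol
From the 5:2 ratio, n(H2O2) in the aliquot = 5/2 × 6.830 × 10^-3 = 0.01707 mol
[H2O2]_dilute = 0.01707 / 0.02500 = 0.6830 mol/L
Dilution factor = 200.0 / 20.30 = 9.852
[H2O2]_stock = 0.6830 × 9.852 = 6.729 mol/L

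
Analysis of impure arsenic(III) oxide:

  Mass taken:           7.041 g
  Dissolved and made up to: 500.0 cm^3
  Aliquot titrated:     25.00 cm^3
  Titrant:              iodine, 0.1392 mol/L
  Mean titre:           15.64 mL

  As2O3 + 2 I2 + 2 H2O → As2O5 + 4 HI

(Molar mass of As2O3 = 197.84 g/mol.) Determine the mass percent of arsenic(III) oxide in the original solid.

61.17 %

n(I2) per titration = 0.01564 × 0.1392 = 2.177 × 10^-3 mol
From the 1:2 ratio, n(As2O3) in each aliquot = 1/2 × 2.177 × 10^-3 = 1.089 × 10^-3 mol
n(As2O3) in the whole flask = 1.089 × 10^-3 × 500.0/25.00 = 0.02177 mol
mass of As2O3 = 0.02177 × 197.84 = 4.307 g
% As2O3 = 4.307 / 7.041 × 100 = 61.17 %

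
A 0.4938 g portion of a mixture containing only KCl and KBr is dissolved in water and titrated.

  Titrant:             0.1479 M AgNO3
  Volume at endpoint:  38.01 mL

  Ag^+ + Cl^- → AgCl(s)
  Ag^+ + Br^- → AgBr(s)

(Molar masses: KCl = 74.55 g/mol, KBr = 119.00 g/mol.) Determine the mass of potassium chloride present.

0.2938 g

n(AgNO3) = 0.03801 × 0.1479 = 5.622 × 10^-3 mol
Let x = n(KCl), y = n(KBr).
Titrant: 1x + 1y = 5.622 × 10^-3;  mass: 74.55x + 119.00y = 0.4938
Solving, x = 3.941 × 10^-3 mol, y = 1.681 × 10^-3 mol
mass of KCl = 3.941 × 10^-3 × 74.55 = 0.2938 g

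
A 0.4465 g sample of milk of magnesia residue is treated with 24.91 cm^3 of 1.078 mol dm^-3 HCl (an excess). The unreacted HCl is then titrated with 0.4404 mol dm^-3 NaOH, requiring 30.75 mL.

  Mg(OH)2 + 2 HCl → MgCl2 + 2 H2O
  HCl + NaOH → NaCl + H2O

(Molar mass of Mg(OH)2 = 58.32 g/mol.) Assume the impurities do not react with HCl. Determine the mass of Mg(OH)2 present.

0.3881 g

n(HCl) added = 0.02491 × 1.078 = 0.02685 mol
n(NaOH) used in back-titration = 0.03075 × 0.4404 = 0.01354 mol
n(HCl) left over = 0.01354 mol (1:1 ratio)
n(HCl) consumed by analyte = 0.02685 − 0.01354 = 0.01331 mol
From the 1:2 ratio, n(Mg(OH)2) = 1/2 × 0.01331 = 6.655 × 10^-3 mol
mass of Mg(OH)2 = 6.655 × 10^-3 × 58.32 = 0.3881 g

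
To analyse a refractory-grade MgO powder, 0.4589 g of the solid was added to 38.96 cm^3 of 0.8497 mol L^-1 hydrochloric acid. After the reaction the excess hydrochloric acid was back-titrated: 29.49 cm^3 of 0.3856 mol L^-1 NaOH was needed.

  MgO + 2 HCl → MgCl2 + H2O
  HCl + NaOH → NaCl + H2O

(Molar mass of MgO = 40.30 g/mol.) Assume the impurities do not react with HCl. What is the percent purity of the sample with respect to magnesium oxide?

95.43 %

n(HCl) added = 0.03896 × 0.8497 = 0.03310 mol
n(NaOH) used in back-titration = 0.02949 × 0.3856 = 0.01137 mol
n(HCl) left over = 0.01137 mol (1:1 ratio)
n(HCl) consumed by analyte = 0.03310 − 0.01137 = 0.02173 mol
From the 1:2 ratio, n(MgO) = 1/2 × 0.02173 = 0.01087 mol
mass of MgO = 0.01087 × 40.30 = 0.4379 g
% MgO = 0.4379 / 0.4589 × 100 = 95.43 %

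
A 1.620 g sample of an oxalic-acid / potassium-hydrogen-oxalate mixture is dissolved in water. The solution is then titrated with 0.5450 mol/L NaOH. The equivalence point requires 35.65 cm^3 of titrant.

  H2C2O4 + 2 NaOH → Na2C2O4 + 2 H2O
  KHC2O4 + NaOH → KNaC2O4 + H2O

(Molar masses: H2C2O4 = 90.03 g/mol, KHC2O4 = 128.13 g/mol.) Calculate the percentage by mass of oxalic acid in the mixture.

29.07 %

n(NaOH) = 0.03565 × 0.5450 = 0.01943 mol
Let x = n(H2C2O4), y = n(KHC2O4).
Titrant: 2x + 1y = 0.01943;  mass: 90.03x + 128.13y = 1.620
Solving, x = 5.231 × 10^-3 mol, y = 8.968 × 10^-3 mol
mass of H2C2O4 = 5.231 × 10^-3 × 90.03 = 0.4709 g
% H2C2O4 = 0.4709 / 1.620 × 100 = 29.07 %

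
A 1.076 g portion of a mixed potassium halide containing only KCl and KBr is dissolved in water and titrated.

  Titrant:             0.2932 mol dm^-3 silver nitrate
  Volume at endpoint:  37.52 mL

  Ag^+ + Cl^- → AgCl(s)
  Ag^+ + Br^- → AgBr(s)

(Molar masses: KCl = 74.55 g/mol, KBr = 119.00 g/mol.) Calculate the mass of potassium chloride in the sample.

n(AgNO3) = 0.03752 × 0.2932 = 0.01100 mol
Let x = n(KCl), y = n(KBr).
Titrant: 1x + 1y = 0.01100;  mass: 74.55x + 119.00y = 1.076
Solving, x = 5.244 × 10^-3 mol, y = 5.757 × 10^-3 mol
mass of KCl = 5.244 × 10^-3 × 74.55 = 0.3910 g

0.3910 g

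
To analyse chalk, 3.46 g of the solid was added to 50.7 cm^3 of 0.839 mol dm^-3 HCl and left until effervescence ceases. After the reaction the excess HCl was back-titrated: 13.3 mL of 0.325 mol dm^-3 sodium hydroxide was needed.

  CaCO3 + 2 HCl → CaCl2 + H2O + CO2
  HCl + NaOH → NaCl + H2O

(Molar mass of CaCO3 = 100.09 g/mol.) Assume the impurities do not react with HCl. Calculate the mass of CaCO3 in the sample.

1.91 g

n(HCl) added = 0.0507 × 0.839 = 0.0425 mol
n(NaOH) used in back-titration = 0.0133 × 0.325 = 4.32 × 10^-3 mol
n(HCl) left over = 4.32 × 10^-3 mol (1:1 ratio)
n(HCl) consumed by analyte = 0.0425 − 4.32 × 10^-3 = 0.0382 mol
From the 1:2 ratio, n(CaCO3) = 1/2 × 0.0382 = 0.0191 mol
mass of CaCO3 = 0.0191 × 100.09 = 1.91 g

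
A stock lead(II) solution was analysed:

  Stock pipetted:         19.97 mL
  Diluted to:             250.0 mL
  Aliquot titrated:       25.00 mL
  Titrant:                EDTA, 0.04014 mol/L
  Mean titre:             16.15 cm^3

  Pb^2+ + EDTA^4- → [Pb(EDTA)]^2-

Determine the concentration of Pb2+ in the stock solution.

0.3246 mol/L

n(EDTA) = 0.01615 × 0.04014 = 6.483 × 10^-4 mol
n(Pb2+) in the aliquot = 6.483 × 10^-4 mol (1:1 ratio)
[Pb2+]_dilute = 6.483 × 10^-4 / 0.02500 = 0.02593 mol/L
Dilution factor = 250.0 / 19.97 = 12.52
[Pb2+]_stock = 0.02593 × 12.52 = 0.3246 mol/L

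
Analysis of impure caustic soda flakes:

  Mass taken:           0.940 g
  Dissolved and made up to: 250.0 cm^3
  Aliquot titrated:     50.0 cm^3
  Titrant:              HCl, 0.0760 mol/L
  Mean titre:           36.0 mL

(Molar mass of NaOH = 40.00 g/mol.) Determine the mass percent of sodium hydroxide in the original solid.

58.2 %

NaOH + HCl → NaCl + H2O
n(HCl) per titration = 0.0360 × 0.0760 = 2.74 × 10^-3 mol
n(NaOH) in each aliquot = 2.74 × 10^-3 mol (1:1 ratio)
n(NaOH) in the whole flask = 2.74 × 10^-3 × 250.0/50.0 = 0.0137 mol
mass of NaOH = 0.0137 × 40.00 = 0.547 g
% NaOH = 0.547 / 0.940 × 100 = 58.2 %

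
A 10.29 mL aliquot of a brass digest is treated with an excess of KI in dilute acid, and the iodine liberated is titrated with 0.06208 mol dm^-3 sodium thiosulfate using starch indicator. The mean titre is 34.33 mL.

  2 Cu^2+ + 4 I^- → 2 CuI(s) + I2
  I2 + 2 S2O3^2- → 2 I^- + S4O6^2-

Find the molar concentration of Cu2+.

0.2071 mol/L

n(S2O3^2-) = 0.03433 × 0.06208 = 2.131 × 10^-3 mol
n(I2) = n(S2O3^2-)/2 = 1.066 × 10^-3 mol
From the 2:1 ratio, n(Cu2+) in the aliquot = 2/1 × 1.066 × 10^-3 = 2.131 × 10^-3 mol
[Cu2+] = 2.131 × 10^-3 / 0.01029 = 0.2071 mol/L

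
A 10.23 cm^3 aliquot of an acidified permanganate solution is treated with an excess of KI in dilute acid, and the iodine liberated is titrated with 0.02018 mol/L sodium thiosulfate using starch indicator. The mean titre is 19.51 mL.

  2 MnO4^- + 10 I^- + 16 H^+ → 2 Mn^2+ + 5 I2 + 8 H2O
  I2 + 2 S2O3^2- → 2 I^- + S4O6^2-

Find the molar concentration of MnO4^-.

0.007697 mol/L

n(S2O3^2-) = 0.01951 × 0.02018 = 3.937 × 10^-4 mol
n(I2) = n(S2O3^2-)/2 = 1.969 × 10^-4 mol
From the 2:5 ratio, n(MnO4^-) in the aliquot = 2/5 × 1.969 × 10^-4 = 7.874 × 10^-5 mol
[MnO4^-] = 7.874 × 10^-5 / 0.01023 = 0.007697 mol/L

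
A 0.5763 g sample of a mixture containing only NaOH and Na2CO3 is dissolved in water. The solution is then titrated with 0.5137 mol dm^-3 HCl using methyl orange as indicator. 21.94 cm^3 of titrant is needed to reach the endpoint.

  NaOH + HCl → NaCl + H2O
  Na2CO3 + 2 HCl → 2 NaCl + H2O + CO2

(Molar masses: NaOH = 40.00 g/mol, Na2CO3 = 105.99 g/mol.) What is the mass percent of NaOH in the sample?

11.21 %

n(HCl) = 0.02194 × 0.5137 = 0.01127 mol
Let x = n(NaOH), y = n(Na2CO3).
Titrant: 1x + 2y = 0.01127;  mass: 40.00x + 105.99y = 0.5763
Solving, x = 1.615 × 10^-3 mol, y = 4.828 × 10^-3 mol
mass of NaOH = 1.615 × 10^-3 × 40.00 = 0.06459 g
% NaOH = 0.06459 / 0.5763 × 100 = 11.21 %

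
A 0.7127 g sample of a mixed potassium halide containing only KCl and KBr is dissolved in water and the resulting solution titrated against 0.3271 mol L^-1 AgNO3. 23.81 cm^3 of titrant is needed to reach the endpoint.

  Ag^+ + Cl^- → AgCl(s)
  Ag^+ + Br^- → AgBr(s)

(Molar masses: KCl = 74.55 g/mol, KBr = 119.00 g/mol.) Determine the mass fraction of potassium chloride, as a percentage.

50.38 %

n(AgNO3) = 0.02381 × 0.3271 = 7.788 × 10^-3 mol
Let x = n(KCl), y = n(KBr).
Titrant: 1x + 1y = 7.788 × 10^-3;  mass: 74.55x + 119.00y = 0.7127
Solving, x = 4.817 × 10^-3 mol, y = 2.972 × 10^-3 mol
mass of KCl = 4.817 × 10^-3 × 74.55 = 0.3591 g
% KCl = 0.3591 / 0.7127 × 100 = 50.38 %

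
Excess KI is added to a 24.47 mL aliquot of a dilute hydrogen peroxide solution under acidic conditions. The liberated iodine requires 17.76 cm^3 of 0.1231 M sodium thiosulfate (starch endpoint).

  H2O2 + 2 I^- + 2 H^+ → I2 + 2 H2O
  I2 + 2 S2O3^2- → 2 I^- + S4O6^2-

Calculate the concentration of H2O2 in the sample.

n(S2O3^2-) = 0.01776 × 0.1231 = 2.186 × 10^-3 mol
n(I2) = n(S2O3^2-)/2 = 1.093 × 10^-3 mol
n(H2O2) in the aliquot = 1.093 × 10^-3 mol (1:1 ratio)
[H2O2] = 1.093 × 10^-3 / 0.02447 = 0.04467 mol/L

0.04467 M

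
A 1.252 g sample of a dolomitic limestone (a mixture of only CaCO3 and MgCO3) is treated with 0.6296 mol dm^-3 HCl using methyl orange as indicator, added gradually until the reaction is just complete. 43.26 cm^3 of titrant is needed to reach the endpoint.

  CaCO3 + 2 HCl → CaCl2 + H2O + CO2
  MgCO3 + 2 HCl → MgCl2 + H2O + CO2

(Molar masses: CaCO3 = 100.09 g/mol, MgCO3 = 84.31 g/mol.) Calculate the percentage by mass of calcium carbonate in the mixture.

52.61 %

n(HCl) = 0.04326 × 0.6296 = 0.02724 mol
Let x = n(CaCO3), y = n(MgCO3).
Titrant: 2x + 2y = 0.02724;  mass: 100.09x + 84.31y = 1.252
Solving, x = 6.581 × 10^-3 mol, y = 7.037 × 10^-3 mol
mass of CaCO3 = 6.581 × 10^-3 × 100.09 = 0.6587 g
% CaCO3 = 0.6587 / 1.252 × 100 = 52.61 %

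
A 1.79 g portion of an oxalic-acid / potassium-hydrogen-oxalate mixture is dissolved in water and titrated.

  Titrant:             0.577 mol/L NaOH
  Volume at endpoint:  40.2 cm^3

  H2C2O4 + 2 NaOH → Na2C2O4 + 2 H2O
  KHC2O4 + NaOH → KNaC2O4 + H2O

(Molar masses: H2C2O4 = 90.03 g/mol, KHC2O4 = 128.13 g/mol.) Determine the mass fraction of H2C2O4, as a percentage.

35.8 %

n(NaOH) = 0.0402 × 0.577 = 0.0232 mol
Let x = n(H2C2O4), y = n(KHC2O4).
Titrant: 2x + 1y = 0.0232;  mass: 90.03x + 128.13y = 1.79
Solving, x = 7.11 × 10^-3 mol, y = 8.97 × 10^-3 mol
mass of H2C2O4 = 7.11 × 10^-3 × 90.03 = 0.640 g
% H2C2O4 = 0.640 / 1.79 × 100 = 35.8 %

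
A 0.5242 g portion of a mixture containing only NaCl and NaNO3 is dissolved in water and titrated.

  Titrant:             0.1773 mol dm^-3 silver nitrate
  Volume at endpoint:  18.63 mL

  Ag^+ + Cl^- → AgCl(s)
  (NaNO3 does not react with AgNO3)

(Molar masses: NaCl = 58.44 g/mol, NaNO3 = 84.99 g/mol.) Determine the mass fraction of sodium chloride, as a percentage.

n(AgNO3) = 0.01863 × 0.1773 = 3.303 × 10^-3 mol
Let x = n(NaCl), y = n(NaNO3).
Titrant: 1x = 3.303 × 10^-3;  mass: 58.44x + 84.99y = 0.5242
Solving, x = 3.303 × 10^-3 mol, y = 3.897 × 10^-3 mol
mass of NaCl = 3.303 × 10^-3 × 58.44 = 0.1930 g
% NaCl = 0.1930 / 0.5242 × 100 = 36.82 %

36.82 %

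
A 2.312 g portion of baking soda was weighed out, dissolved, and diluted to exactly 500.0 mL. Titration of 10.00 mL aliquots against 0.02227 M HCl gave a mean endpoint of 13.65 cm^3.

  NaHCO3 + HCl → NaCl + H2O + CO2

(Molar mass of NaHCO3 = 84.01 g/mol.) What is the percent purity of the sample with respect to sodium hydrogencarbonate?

55.23 %

n(HCl) per titration = 0.01365 × 0.02227 = 3.040 × 10^-4 mol
n(NaHCO3) in each aliquot = 3.040 × 10^-4 mol (1:1 ratio)
n(NaHCO3) in the whole flask = 3.040 × 10^-4 × 500.0/10.00 = 0.01520 mol
mass of NaHCO3 = 0.01520 × 84.01 = 1.277 g
% NaHCO3 = 1.277 / 2.312 × 100 = 55.23 %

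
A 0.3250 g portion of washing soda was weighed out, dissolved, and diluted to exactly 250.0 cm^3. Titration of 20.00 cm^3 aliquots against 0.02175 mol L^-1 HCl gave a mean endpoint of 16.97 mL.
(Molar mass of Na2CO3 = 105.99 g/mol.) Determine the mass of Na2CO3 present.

Na2CO3 + 2 HCl → 2 NaCl + H2O + CO2
n(HCl) per titration = 0.01697 × 0.02175 = 3.691 × 10^-4 mol
From the 1:2 ratio, n(Na2CO3) in each aliquot = 1/2 × 3.691 × 10^-4 = 1.845 × 10^-4 mol
n(Na2CO3) in the whole flask = 1.845 × 10^-4 × 250.0/20.00 = 2.307 × 10^-3 mol
mass of Na2CO3 = 2.307 × 10^-3 × 105.99 = 0.2445 g

0.2445 g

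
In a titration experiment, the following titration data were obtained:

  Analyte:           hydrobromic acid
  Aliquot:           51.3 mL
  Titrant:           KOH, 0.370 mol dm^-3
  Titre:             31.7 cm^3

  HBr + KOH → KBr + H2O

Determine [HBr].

0.229 mol/L

n(KOH) = 0.0317 L × 0.370 mol/L = 0.0117 mol
n(HBr) = 0.0117 mol (1:1 mole ratio)
[HBr] = 0.0117 mol / 0.0513 L = 0.229 mol/L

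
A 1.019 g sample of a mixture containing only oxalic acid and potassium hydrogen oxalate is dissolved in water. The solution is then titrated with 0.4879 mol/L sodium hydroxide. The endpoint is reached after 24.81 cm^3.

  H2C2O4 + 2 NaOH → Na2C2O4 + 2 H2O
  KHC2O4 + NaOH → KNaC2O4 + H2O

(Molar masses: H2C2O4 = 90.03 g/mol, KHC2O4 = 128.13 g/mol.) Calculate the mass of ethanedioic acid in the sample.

n(NaOH) = 0.02481 × 0.4879 = 0.01210 mol
Let x = n(H2C2O4), y = n(KHC2O4).
Titrant: 2x + 1y = 0.01210;  mass: 90.03x + 128.13y = 1.019
Solving, x = 3.200 × 10^-3 mol, y = 5.704 × 10^-3 mol
mass of H2C2O4 = 3.200 × 10^-3 × 90.03 = 0.2881 g

0.2881 g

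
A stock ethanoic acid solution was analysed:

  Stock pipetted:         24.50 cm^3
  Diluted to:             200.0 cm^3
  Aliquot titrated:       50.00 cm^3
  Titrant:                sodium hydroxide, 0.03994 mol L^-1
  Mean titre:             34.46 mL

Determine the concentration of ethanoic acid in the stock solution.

CH3COOH + NaOH → CH3COONa + H2O
n(NaOH) = 0.03446 × 0.03994 = 1.376 × 10^-3 mol
n(CH3COOH) in the aliquot = 1.376 × 10^-3 mol (1:1 ratio)
[CH3COOH]_dilute = 1.376 × 10^-3 / 0.05000 = 0.02753 mol/L
Dilution factor = 200.0 / 24.50 = 8.163
[CH3COOH]_stock = 0.02753 × 8.163 = 0.2247 mol/L

0.2247 mol/L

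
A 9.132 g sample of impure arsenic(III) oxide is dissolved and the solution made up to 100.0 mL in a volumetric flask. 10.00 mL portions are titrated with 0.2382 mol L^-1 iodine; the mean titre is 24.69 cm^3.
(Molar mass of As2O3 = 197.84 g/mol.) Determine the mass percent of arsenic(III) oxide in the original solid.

As2O3 + 2 I2 + 2 H2O → As2O5 + 4 HI
n(I2) per titration = 0.02469 × 0.2382 = 5.881 × 10^-3 mol
From the 1:2 ratio, n(As2O3) in each aliquot = 1/2 × 5.881 × 10^-3 = 2.941 × 10^-3 mol
n(As2O3) in the whole flask = 2.941 × 10^-3 × 100.0/10.00 = 0.02941 mol
mass of As2O3 = 0.02941 × 197.84 = 5.818 g
% As2O3 = 5.818 / 9.132 × 100 = 63.71 %

63.71 %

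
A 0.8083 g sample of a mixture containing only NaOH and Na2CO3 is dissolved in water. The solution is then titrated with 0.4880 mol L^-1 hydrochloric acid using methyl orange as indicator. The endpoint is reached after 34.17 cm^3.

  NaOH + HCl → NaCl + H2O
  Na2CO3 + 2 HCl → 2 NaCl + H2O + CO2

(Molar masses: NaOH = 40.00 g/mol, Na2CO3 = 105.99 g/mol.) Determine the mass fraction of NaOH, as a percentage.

n(HCl) = 0.03417 × 0.4880 = 0.01667 mol
Let x = n(NaOH), y = n(Na2CO3).
Titrant: 1x + 2y = 0.01667;  mass: 40.00x + 105.99y = 0.8083
Solving, x = 5.801 × 10^-3 mol, y = 5.437 × 10^-3 mol
mass of NaOH = 5.801 × 10^-3 × 40.00 = 0.2321 g
% NaOH = 0.2321 / 0.8083 × 100 = 28.71 %

28.71 %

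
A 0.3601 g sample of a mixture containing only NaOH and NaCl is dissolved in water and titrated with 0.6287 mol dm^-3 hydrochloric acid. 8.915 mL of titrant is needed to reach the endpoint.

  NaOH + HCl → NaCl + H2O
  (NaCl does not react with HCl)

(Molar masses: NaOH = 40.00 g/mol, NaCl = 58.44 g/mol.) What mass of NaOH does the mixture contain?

0.2242 g

n(HCl) = 0.008915 × 0.6287 = 5.605 × 10^-3 mol
Let x = n(NaOH), y = n(NaCl).
Titrant: 1x = 5.605 × 10^-3;  mass: 40.00x + 58.44y = 0.3601
Solving, x = 5.605 × 10^-3 mol, y = 2.326 × 10^-3 mol
mass of NaOH = 5.605 × 10^-3 × 40.00 = 0.2242 g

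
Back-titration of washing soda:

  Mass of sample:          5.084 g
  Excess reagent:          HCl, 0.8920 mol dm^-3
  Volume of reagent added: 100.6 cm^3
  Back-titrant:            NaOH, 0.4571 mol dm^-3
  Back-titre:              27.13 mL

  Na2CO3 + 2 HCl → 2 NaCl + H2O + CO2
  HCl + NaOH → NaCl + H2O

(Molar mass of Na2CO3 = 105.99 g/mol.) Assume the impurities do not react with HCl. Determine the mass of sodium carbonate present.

4.098 g

n(HCl) added = 0.1006 × 0.8920 = 0.08974 mol
n(NaOH) used in back-titration = 0.02713 × 0.4571 = 0.01240 mol
n(HCl) left over = 0.01240 mol (1:1 ratio)
n(HCl) consumed by analyte = 0.08974 − 0.01240 = 0.07733 mol
From the 1:2 ratio, n(Na2CO3) = 1/2 × 0.07733 = 0.03867 mol
mass of Na2CO3 = 0.03867 × 105.99 = 4.098 g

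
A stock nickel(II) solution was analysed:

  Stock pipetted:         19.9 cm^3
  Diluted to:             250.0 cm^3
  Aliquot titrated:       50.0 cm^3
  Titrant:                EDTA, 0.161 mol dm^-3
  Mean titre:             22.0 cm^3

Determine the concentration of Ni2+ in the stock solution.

0.890 mol/L

Ni^2+ + EDTA^4- → [Ni(EDTA)]^2-
n(EDTA) = 0.0220 × 0.161 = 3.54 × 10^-3 mol
n(Ni2+) in the aliquot = 3.54 × 10^-3 mol (1:1 ratio)
[Ni2+]_dilute = 3.54 × 10^-3 / 0.0500 = 0.0708 mol/L
Dilution factor = 250.0 / 19.9 = 12.56
[Ni2+]_stock = 0.0708 × 12.56 = 0.890 mol/L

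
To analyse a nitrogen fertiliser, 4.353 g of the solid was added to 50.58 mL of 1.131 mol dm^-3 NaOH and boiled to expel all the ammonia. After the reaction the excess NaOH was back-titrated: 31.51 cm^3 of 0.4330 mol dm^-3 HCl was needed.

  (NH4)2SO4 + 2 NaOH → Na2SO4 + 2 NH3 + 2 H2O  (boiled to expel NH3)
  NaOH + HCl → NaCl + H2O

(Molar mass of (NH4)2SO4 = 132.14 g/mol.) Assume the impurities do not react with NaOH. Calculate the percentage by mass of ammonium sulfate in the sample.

66.12 %

n(NaOH) added = 0.05058 × 1.131 = 0.05721 mol
n(HCl) used in back-titration = 0.03151 × 0.4330 = 0.01364 mol
n(NaOH) left over = 0.01364 mol (1:1 ratio)
n(NaOH) consumed by analyte = 0.05721 − 0.01364 = 0.04356 mol
From the 1:2 ratio, n((NH4)2SO4) = 1/2 × 0.04356 = 0.02178 mol
mass of (NH4)2SO4 = 0.02178 × 132.14 = 2.878 g
% (NH4)2SO4 = 2.878 / 4.353 × 100 = 66.12 %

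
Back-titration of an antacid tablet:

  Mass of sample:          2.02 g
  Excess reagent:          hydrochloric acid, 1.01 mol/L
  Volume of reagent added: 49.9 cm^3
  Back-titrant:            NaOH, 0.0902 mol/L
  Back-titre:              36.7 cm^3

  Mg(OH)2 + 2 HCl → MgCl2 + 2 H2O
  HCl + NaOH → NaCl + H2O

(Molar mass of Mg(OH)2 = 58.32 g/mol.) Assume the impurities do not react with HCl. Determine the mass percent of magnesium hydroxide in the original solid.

68.0 %

n(HCl) added = 0.0499 × 1.01 = 0.0504 mol
n(NaOH) used in back-titration = 0.0367 × 0.0902 = 3.31 × 10^-3 mol
n(HCl) left over = 3.31 × 10^-3 mol (1:1 ratio)
n(HCl) consumed by analyte = 0.0504 − 3.31 × 10^-3 = 0.0471 mol
From the 1:2 ratio, n(Mg(OH)2) = 1/2 × 0.0471 = 0.0235 mol
mass of Mg(OH)2 = 0.0235 × 58.32 = 1.37 g
% Mg(OH)2 = 1.37 / 2.02 × 100 = 68.0 %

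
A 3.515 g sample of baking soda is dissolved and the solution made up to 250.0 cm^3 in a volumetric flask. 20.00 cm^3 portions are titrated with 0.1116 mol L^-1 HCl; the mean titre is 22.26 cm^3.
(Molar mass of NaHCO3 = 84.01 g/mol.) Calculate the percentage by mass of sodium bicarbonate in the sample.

NaHCO3 + HCl → NaCl + H2O + CO2
n(HCl) per titration = 0.02226 × 0.1116 = 2.484 × 10^-3 mol
n(NaHCO3) in each aliquot = 2.484 × 10^-3 mol (1:1 ratio)
n(NaHCO3) in the whole flask = 2.484 × 10^-3 × 250.0/20.00 = 0.03105 mol
mass of NaHCO3 = 0.03105 × 84.01 = 2.609 g
% NaHCO3 = 2.609 / 3.515 × 100 = 74.22 %

74.22 %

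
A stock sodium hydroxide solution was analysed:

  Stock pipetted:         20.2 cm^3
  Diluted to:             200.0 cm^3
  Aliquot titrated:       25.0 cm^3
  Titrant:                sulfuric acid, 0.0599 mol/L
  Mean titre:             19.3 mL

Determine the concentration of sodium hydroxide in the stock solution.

0.916 mol/L

2 NaOH + H2SO4 → Na2SO4 + 2 H2O
n(H2SO4) = 0.0193 × 0.0599 = 1.16 × 10^-3 mol
From the 2:1 ratio, n(NaOH) in the aliquot = 2/1 × 1.16 × 10^-3 = 2.31 × 10^-3 mol
[NaOH]_dilute = 2.31 × 10^-3 / 0.0250 = 0.0925 mol/L
Dilution factor = 200.0 / 20.2 = 9.901
[NaOH]_stock = 0.0925 × 9.901 = 0.916 mol/L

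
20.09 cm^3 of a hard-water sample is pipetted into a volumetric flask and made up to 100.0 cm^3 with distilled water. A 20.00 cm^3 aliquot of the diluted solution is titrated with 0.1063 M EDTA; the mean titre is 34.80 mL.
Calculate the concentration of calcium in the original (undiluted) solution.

0.9207 M

Ca^2+ + EDTA^4- → [Ca(EDTA)]^2-
n(EDTA) = 0.03480 × 0.1063 = 3.699 × 10^-3 mol
n(Ca2+) in the aliquot = 3.699 × 10^-3 mol (1:1 ratio)
[Ca2+]_dilute = 3.699 × 10^-3 / 0.02000 = 0.1850 mol/L
Dilution factor = 100.0 / 20.09 = 4.978
[Ca2+]_stock = 0.1850 × 4.978 = 0.9207 mol/L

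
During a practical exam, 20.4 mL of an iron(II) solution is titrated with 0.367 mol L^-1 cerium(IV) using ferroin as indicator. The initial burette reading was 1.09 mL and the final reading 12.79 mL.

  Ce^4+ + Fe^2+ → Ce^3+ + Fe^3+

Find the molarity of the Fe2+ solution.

n(Ce4+) = 0.0117 L × 0.367 mol/L = 4.29 × 10^-3 mol
n(Fe2+) = 4.29 × 10^-3 mol (1:1 mole ratio)
[Fe2+] = 4.29 × 10^-3 mol / 0.0204 L = 0.210 mol/L

0.210 mol/L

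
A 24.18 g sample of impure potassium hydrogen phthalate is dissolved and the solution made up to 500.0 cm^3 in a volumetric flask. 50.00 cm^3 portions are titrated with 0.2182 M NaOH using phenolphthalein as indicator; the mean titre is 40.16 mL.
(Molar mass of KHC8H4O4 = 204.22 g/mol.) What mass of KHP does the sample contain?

17.90 g

KHC8H4O4 + NaOH → KNaC8H4O4 + H2O
n(NaOH) per titration = 0.04016 × 0.2182 = 8.763 × 10^-3 mol
n(KHC8H4O4) in each aliquot = 8.763 × 10^-3 mol (1:1 ratio)
n(KHC8H4O4) in the whole flask = 8.763 × 10^-3 × 500.0/50.00 = 0.08763 mol
mass of KHC8H4O4 = 0.08763 × 204.22 = 17.90 g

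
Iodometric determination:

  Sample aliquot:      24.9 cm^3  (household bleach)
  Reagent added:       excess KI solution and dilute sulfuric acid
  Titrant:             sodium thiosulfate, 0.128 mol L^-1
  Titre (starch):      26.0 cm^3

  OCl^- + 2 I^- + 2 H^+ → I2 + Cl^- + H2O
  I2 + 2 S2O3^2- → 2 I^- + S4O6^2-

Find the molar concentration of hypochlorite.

n(S2O3^2-) = 0.0260 × 0.128 = 3.33 × 10^-3 mol
n(I2) = n(S2O3^2-)/2 = 1.66 × 10^-3 mol
n(OCl^-) in the aliquot = 1.66 × 10^-3 mol (1:1 ratio)
[OCl^-] = 1.66 × 10^-3 / 0.0249 = 0.0668 mol/L

0.0668 mol/L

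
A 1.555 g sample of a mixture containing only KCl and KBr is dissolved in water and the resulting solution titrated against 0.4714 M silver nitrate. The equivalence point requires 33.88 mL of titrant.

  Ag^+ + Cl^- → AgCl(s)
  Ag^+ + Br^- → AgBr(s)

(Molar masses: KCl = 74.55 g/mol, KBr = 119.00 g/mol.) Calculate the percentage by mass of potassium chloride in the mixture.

37.27 %

n(AgNO3) = 0.03388 × 0.4714 = 0.01597 mol
Let x = n(KCl), y = n(KBr).
Titrant: 1x + 1y = 0.01597;  mass: 74.55x + 119.00y = 1.555
Solving, x = 7.774 × 10^-3 mol, y = 8.197 × 10^-3 mol
mass of KCl = 7.774 × 10^-3 × 74.55 = 0.5795 g
% KCl = 0.5795 / 1.555 × 100 = 37.27 %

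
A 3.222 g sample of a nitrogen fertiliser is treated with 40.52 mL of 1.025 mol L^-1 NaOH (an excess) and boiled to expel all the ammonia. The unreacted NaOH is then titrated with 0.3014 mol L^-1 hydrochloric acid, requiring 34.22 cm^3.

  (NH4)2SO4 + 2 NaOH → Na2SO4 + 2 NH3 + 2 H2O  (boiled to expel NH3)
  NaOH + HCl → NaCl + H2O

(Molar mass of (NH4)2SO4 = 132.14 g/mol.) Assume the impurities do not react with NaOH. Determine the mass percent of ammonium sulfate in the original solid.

64.02 %

n(NaOH) added = 0.04052 × 1.025 = 0.04153 mol
n(HCl) used in back-titration = 0.03422 × 0.3014 = 0.01031 mol
n(NaOH) left over = 0.01031 mol (1:1 ratio)
n(NaOH) consumed by analyte = 0.04153 − 0.01031 = 0.03122 mol
From the 1:2 ratio, n((NH4)2SO4) = 1/2 × 0.03122 = 0.01561 mol
mass of (NH4)2SO4 = 0.01561 × 132.14 = 2.063 g
% (NH4)2SO4 = 2.063 / 3.222 × 100 = 64.02 %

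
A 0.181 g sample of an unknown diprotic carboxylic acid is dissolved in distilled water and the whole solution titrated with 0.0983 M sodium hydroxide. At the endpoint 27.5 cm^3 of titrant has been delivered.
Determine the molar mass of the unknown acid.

134 g/mol

n(NaOH) = 0.0275 L × 0.0983 mol/L = 2.70 × 10^-3 mol
From the 1:2 ratio, n(H2A) = 1/2 × 2.70 × 10^-3 = 1.35 × 10^-3 mol
M = m / n = 0.181 g / 1.35 × 10^-3 mol = 134 g/mol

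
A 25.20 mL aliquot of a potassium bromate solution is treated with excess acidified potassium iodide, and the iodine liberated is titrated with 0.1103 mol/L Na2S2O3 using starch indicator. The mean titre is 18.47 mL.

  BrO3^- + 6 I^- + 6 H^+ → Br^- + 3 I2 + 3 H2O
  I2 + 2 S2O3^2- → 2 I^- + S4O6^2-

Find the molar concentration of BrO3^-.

0.01347 mol/L

n(S2O3^2-) = 0.01847 × 0.1103 = 2.037 × 10^-3 mol
n(I2) = n(S2O3^2-)/2 = 1.019 × 10^-3 mol
From the 1:3 ratio, n(BrO3^-) in the aliquot = 1/3 × 1.019 × 10^-3 = 3.395 × 10^-4 mol
[BrO3^-] = 3.395 × 10^-4 / 0.02520 = 0.01347 mol/L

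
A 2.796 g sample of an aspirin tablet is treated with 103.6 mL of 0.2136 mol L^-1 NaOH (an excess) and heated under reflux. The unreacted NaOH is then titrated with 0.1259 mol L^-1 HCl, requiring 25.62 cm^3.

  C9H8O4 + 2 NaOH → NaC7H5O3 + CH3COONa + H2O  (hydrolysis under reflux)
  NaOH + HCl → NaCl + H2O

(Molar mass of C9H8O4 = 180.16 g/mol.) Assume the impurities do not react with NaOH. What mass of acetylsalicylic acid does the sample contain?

1.703 g

n(NaOH) added = 0.1036 × 0.2136 = 0.02213 mol
n(HCl) used in back-titration = 0.02562 × 0.1259 = 3.226 × 10^-3 mol
n(NaOH) left over = 3.226 × 10^-3 mol (1:1 ratio)
n(NaOH) consumed by analyte = 0.02213 − 3.226 × 10^-3 = 0.01890 mol
From the 1:2 ratio, n(C9H8O4) = 1/2 × 0.01890 = 9.452 × 10^-3 mol
mass of C9H8O4 = 9.452 × 10^-3 × 180.16 = 1.703 g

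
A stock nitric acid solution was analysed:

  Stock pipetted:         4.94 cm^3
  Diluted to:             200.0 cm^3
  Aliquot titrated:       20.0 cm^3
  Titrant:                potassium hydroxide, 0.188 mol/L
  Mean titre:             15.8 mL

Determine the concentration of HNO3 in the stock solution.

HNO3 + KOH → KNO3 + H2O
n(KOH) = 0.0158 × 0.188 = 2.97 × 10^-3 mol
n(HNO3) in the aliquot = 2.97 × 10^-3 mol (1:1 ratio)
[HNO3]_dilute = 2.97 × 10^-3 / 0.0200 = 0.149 mol/L
Dilution factor = 200.0 / 4.94 = 40.49
[HNO3]_stock = 0.149 × 40.49 = 6.01 mol/L

6.01 mol/L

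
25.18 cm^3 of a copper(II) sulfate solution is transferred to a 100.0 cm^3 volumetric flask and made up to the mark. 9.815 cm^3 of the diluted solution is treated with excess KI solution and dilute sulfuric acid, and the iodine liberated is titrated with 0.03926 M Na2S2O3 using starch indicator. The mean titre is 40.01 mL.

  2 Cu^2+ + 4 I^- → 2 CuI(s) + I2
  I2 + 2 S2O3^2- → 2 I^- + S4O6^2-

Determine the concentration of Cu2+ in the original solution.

n(S2O3^2-) = 0.04001 × 0.03926 = 1.571 × 10^-3 mol
n(I2) = n(S2O3^2-)/2 = 7.854 × 10^-4 mol
From the 2:1 ratio, n(Cu2+) in the aliquot = 2/1 × 7.854 × 10^-4 = 1.571 × 10^-3 mol
[Cu2+]_dilute = 1.571 × 10^-3 / 0.009815 = 0.1600 mol/L
[Cu2+]_original = 0.1600 × 100.0/25.18 = 0.6356 mol/L

0.6356 M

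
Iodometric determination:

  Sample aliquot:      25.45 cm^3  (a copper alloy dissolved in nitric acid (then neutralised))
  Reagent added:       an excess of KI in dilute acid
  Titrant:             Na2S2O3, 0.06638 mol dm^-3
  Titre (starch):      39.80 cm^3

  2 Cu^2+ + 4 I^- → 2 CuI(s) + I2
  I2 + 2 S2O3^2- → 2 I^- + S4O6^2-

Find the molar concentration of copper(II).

n(S2O3^2-) = 0.03980 × 0.06638 = 2.642 × 10^-3 mol
n(I2) = n(S2O3^2-)/2 = 1.321 × 10^-3 mol
From the 2:1 ratio, n(Cu2+) in the aliquot = 2/1 × 1.321 × 10^-3 = 2.642 × 10^-3 mol
[Cu2+] = 2.642 × 10^-3 / 0.02545 = 0.1038 mol/L

0.1038 mol/L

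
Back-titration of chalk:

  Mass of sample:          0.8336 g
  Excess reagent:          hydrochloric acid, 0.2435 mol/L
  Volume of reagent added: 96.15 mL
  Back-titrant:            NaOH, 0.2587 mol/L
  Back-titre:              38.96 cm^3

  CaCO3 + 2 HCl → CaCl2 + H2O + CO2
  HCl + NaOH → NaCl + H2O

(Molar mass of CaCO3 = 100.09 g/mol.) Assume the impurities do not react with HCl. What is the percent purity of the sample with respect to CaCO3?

80.05 %

n(HCl) added = 0.09615 × 0.2435 = 0.02341 mol
n(NaOH) used in back-titration = 0.03896 × 0.2587 = 0.01008 mol
n(HCl) left over = 0.01008 mol (1:1 ratio)
n(HCl) consumed by analyte = 0.02341 − 0.01008 = 0.01333 mol
From the 1:2 ratio, n(CaCO3) = 1/2 × 0.01333 = 6.667 × 10^-3 mol
mass of CaCO3 = 6.667 × 10^-3 × 100.09 = 0.6673 g
% CaCO3 = 0.6673 / 0.8336 × 100 = 80.05 %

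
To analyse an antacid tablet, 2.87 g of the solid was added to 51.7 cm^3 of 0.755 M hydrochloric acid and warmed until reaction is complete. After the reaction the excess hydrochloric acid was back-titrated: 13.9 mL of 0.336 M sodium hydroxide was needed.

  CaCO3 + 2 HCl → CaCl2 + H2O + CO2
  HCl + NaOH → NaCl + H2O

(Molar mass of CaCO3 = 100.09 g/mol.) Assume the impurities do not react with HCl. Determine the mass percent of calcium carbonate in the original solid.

n(HCl) added = 0.0517 × 0.755 = 0.0390 mol
n(NaOH) used in back-titration = 0.0139 × 0.336 = 4.67 × 10^-3 mol
n(HCl) left over = 4.67 × 10^-3 mol (1:1 ratio)
n(HCl) consumed by analyte = 0.0390 − 4.67 × 10^-3 = 0.0344 mol
From the 1:2 ratio, n(CaCO3) = 1/2 × 0.0344 = 0.0172 mol
mass of CaCO3 = 0.0172 × 100.09 = 1.72 g
% CaCO3 = 1.72 / 2.87 × 100 = 59.9 %

59.9 %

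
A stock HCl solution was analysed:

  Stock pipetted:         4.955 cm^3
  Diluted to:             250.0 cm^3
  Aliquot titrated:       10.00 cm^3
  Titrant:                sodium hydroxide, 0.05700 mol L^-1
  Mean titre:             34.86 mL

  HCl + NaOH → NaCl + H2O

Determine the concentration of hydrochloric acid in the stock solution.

n(NaOH) = 0.03486 × 0.05700 = 1.987 × 10^-3 mol
n(HCl) in the aliquot = 1.987 × 10^-3 mol (1:1 ratio)
[HCl]_dilute = 1.987 × 10^-3 / 0.01000 = 0.1987 mol/L
Dilution factor = 250.0 / 4.955 = 50.45
[HCl]_stock = 0.1987 × 50.45 = 10.03 mol/L

10.03 mol/L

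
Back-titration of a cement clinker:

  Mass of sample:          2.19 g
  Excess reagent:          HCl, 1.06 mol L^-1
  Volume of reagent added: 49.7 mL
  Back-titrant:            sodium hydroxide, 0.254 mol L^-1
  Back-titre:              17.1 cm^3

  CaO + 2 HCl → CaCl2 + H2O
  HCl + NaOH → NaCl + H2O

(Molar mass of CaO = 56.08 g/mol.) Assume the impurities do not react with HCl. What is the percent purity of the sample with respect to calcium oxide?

n(HCl) added = 0.0497 × 1.06 = 0.0527 mol
n(NaOH) used in back-titration = 0.0171 × 0.254 = 4.34 × 10^-3 mol
n(HCl) left over = 4.34 × 10^-3 mol (1:1 ratio)
n(HCl) consumed by analyte = 0.0527 − 4.34 × 10^-3 = 0.0483 mol
From the 1:2 ratio, n(CaO) = 1/2 × 0.0483 = 0.0242 mol
mass of CaO = 0.0242 × 56.08 = 1.36 g
% CaO = 1.36 / 2.19 × 100 = 61.9 %

61.9 %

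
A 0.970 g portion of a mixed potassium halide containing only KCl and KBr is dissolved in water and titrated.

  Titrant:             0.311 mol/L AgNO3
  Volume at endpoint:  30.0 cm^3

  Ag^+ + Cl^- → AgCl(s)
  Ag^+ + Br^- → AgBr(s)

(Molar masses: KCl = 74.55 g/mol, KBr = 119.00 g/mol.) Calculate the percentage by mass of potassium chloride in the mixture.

24.3 %

n(AgNO3) = 0.0300 × 0.311 = 9.33 × 10^-3 mol
Let x = n(KCl), y = n(KBr).
Titrant: 1x + 1y = 9.33 × 10^-3;  mass: 74.55x + 119.00y = 0.970
Solving, x = 3.16 × 10^-3 mol, y = 6.17 × 10^-3 mol
mass of KCl = 3.16 × 10^-3 × 74.55 = 0.235 g
% KCl = 0.235 / 0.970 × 100 = 24.3 %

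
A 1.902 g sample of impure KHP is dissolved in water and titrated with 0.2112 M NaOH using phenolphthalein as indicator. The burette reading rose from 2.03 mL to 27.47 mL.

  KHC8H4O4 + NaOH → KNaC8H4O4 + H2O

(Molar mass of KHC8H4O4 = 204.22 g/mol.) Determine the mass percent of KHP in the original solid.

57.69 %

n(NaOH) = 0.02544 L × 0.2112 mol/L = 5.373 × 10^-3 mol
n(KHC8H4O4) = 5.373 × 10^-3 mol (1:1 ratio)
mass of KHC8H4O4 = 5.373 × 10^-3 × 204.22 g/mol = 1.097 g
% KHC8H4O4 = 1.097 / 1.902 × 100 = 57.69 %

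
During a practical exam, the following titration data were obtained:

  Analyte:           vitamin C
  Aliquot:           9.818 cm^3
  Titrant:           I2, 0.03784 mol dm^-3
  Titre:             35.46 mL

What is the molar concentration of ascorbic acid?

0.1367 mol/L

C6H8O6 + I2 → C6H6O6 + 2 HI
n(I2) = 0.03546 L × 0.03784 mol/L = 1.342 × 10^-3 mol
n(C6H8O6) = 1.342 × 10^-3 mol (1:1 mole ratio)
[C6H8O6] = 1.342 × 10^-3 mol / 0.009818 L = 0.1367 mol/L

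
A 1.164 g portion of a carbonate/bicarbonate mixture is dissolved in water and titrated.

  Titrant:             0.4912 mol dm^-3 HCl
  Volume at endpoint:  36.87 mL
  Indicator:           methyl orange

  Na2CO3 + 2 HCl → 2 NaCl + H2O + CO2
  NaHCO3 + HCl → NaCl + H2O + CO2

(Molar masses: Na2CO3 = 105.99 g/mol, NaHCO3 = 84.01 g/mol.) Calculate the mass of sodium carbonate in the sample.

n(HCl) = 0.03687 × 0.4912 = 0.01811 mol
Let x = n(Na2CO3), y = n(NaHCO3).
Titrant: 2x + 1y = 0.01811;  mass: 105.99x + 84.01y = 1.164
Solving, x = 5.763 × 10^-3 mol, y = 6.585 × 10^-3 mol
mass of Na2CO3 = 5.763 × 10^-3 × 105.99 = 0.6108 g

0.6108 g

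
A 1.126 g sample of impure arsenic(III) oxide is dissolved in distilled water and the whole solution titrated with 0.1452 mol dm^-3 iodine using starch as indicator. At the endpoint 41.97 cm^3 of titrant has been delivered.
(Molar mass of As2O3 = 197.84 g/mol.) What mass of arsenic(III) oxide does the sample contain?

As2O3 + 2 I2 + 2 H2O → As2O5 + 4 HI
n(I2) = 0.04197 L × 0.1452 mol/L = 6.094 × 10^-3 mol
From the 1:2 ratio, n(As2O3) = 1/2 × 6.094 × 10^-3 = 3.047 × 10^-3 mol
mass of As2O3 = 3.047 × 10^-3 × 197.84 g/mol = 0.6028 g

0.6028 g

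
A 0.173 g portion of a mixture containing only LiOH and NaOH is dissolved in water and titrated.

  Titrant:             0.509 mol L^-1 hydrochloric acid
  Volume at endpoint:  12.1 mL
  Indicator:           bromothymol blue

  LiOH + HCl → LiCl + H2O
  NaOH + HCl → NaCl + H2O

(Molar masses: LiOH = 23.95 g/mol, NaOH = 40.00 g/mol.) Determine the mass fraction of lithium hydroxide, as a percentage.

63.3 %

n(HCl) = 0.0121 × 0.509 = 6.16 × 10^-3 mol
Let x = n(LiOH), y = n(NaOH).
Titrant: 1x + 1y = 6.16 × 10^-3;  mass: 23.95x + 40.00y = 0.173
Solving, x = 4.57 × 10^-3 mol, y = 1.59 × 10^-3 mol
mass of LiOH = 4.57 × 10^-3 × 23.95 = 0.109 g
% LiOH = 0.109 / 0.173 × 100 = 63.3 %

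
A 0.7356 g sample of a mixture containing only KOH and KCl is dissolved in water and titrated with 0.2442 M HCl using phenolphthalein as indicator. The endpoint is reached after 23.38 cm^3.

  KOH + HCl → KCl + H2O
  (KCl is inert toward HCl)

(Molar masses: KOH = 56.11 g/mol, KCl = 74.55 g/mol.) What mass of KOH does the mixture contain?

n(HCl) = 0.02338 × 0.2442 = 5.709 × 10^-3 mol
Let x = n(KOH), y = n(KCl).
Titrant: 1x = 5.709 × 10^-3;  mass: 56.11x + 74.55y = 0.7356
Solving, x = 5.709 × 10^-3 mol, y = 5.570 × 10^-3 mol
mass of KOH = 5.709 × 10^-3 × 56.11 = 0.3204 g

0.3204 g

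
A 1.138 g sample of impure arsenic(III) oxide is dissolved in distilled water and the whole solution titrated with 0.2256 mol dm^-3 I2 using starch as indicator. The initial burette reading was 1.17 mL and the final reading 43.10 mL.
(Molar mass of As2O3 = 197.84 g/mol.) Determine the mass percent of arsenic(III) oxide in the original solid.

As2O3 + 2 I2 + 2 H2O → As2O5 + 4 HI
n(I2) = 0.04193 L × 0.2256 mol/L = 9.459 × 10^-3 mol
From the 1:2 ratio, n(As2O3) = 1/2 × 9.459 × 10^-3 = 4.730 × 10^-3 mol
mass of As2O3 = 4.730 × 10^-3 × 197.84 g/mol = 0.9357 g
% As2O3 = 0.9357 / 1.138 × 100 = 82.23 %

82.23 %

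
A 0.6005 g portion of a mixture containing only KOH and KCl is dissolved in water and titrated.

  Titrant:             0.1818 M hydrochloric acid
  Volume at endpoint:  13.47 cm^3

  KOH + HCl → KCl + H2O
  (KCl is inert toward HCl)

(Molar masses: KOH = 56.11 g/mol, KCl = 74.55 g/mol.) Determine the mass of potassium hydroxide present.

0.1374 g

n(HCl) = 0.01347 × 0.1818 = 2.449 × 10^-3 mol
Let x = n(KOH), y = n(KCl).
Titrant: 1x = 2.449 × 10^-3;  mass: 56.11x + 74.55y = 0.6005
Solving, x = 2.449 × 10^-3 mol, y = 6.212 × 10^-3 mol
mass of KOH = 2.449 × 10^-3 × 56.11 = 0.1374 g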